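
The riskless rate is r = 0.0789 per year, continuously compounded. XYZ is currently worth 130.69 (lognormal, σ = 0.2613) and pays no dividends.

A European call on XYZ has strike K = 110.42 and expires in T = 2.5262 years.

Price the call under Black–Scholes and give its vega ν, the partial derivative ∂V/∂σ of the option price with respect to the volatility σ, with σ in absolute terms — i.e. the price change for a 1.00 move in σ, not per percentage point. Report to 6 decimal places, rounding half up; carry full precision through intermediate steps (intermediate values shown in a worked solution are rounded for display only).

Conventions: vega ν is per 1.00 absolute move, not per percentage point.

price = 44.818361
ν = 45.581407

σ√T = 0.2613·√2.5262 = 0.415311
d₁ = (ln(S/K) + (r+σ²/2)T) / (σ√T) = (ln(130.69/110.42) + (0.0789+0.2613²/2)·2.5262) / 0.415311 = (0.168537 + 0.285559) / 0.415311 = 1.093387
d₂ = d₁ − σ√T = 1.093387 − 0.415311 = 0.678076
e^{−rT} = 0.819290
N(d₁) = 0.862888,  N(d₂) = 0.751138
Call price V = S·N(d₁) − K·e^{−rT}·N(d₂) = 112.770843 − 67.952483 = 44.818361
φ(d₁) = (1/√(2π))·e^{−d₁²/2} = 0.219438
ν = S·φ(d₁)·√T = 45.581407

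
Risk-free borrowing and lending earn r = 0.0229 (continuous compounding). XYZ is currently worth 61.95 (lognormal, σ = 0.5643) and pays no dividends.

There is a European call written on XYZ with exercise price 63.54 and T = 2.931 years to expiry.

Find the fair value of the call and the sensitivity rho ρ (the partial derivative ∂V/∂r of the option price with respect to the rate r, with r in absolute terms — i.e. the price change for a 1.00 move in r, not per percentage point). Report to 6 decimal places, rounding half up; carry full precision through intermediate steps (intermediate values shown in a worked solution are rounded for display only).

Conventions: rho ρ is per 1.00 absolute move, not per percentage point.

σ√T = 0.5643·√2.931 = 0.966091
d₁ = (ln(S/K) + (r+σ²/2)T) / (σ√T) = (ln(61.95/63.54) + (0.0229+0.5643²/2)·2.931) / 0.966091 = (-0.025342 + 0.533786) / 0.966091 = 0.526290
d₂ = d₁ − σ√T = 0.526290 − 0.966091 = -0.439801
e^{−rT} = 0.935083
N(d₁) = 0.700657,  N(d₂) = 0.330041
Call price V = S·N(d₁) − K·e^{−rT}·N(d₂) = 43.405671 − 19.609419 = 23.796252
ρ = K·T·e^{−rT}·N(d₂) = 57.475207

price = 23.796252
ρ = 57.475207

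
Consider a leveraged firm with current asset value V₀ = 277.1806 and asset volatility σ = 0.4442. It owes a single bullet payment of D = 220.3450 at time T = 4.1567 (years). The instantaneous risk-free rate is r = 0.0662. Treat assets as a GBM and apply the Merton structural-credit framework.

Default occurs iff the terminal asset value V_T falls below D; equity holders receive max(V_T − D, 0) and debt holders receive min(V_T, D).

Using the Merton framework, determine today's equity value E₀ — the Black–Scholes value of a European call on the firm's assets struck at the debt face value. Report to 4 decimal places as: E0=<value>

E0=143.2477

Apply the equity-as-call identities (strike 220.3450, horizon 4.1567 years):
d₁ = [ln(V₀/D) + (r + σ²/2)T] / (σ√T)
   = [ln(277.1806/220.3450) + (0.0662 + 0.5·0.4442²)·4.1567] / (0.4442·√4.1567)
   = [0.229475 + 0.685260] / 0.905634 = 1.010049
d₂ = d₁ − σ√T = 1.010049 − 0.905634 = 0.104415
N(d₁) = 0.843764,  N(d₂) = 0.541580,  e^(−rT) = 0.759440
E₀ = V₀·N(d₁) − D·e^(−rT)·N(d₂)
   = 277.1806·0.843764 − 220.3450·0.759440·0.541580 = 143.247674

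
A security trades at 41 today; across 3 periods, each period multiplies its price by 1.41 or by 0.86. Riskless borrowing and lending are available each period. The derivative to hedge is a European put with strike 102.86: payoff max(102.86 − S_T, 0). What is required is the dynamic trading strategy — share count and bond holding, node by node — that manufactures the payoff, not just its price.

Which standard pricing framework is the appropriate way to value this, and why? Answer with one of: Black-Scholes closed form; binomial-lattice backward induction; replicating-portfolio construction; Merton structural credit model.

framework: replicating-portfolio construction

Key observation: the mandate to exhibit the hedge at every date and state singles out the replicating-portfolio construction on the 3-period tree with factors 1.41 and 0.86 from 41.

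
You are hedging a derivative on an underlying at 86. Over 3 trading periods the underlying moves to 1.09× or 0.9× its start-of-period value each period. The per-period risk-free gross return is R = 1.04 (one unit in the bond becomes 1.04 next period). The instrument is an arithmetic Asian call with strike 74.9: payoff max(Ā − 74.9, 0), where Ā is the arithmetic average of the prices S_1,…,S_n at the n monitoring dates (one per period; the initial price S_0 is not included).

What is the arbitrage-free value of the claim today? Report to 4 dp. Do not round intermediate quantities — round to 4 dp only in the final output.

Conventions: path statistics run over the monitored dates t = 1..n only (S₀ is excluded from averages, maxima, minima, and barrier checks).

Risk-neutral up-probability p* = (R−d)/(u−d) = (1.04−0.9)/(1.09−0.9) = 0.7368; the claim prices as the p*-weighted sum of path payoffs discounted by R^3.
Enumerate all 2^3 = 8 price paths (U = up ×1.09, D = down ×0.9); each path with k up-moves has probability p*^k·(1−p*)^(3−k).
DDD: Ā=69.9180, payoff=0.0000, prob=0.018224
UDD: Ā=84.6785, payoff=9.7785, prob=0.051028
DUD: Ā=79.2318, payoff=4.3318, prob=0.051028
UUD: Ā=95.9585, payoff=21.0585, prob=0.142878
DDU: Ā=74.3298, payoff=0.0000, prob=0.051028
UDU: Ā=90.0216, payoff=15.1216, prob=0.142878
DUU: Ā=84.5750, payoff=9.6750, prob=0.142878
UUU: Ā=102.4297, payoff=27.5297, prob=0.400058
Price = Σ prob·payoff / R^3 = 18.285191 / 1.124864 = 16.2555

price = 16.2555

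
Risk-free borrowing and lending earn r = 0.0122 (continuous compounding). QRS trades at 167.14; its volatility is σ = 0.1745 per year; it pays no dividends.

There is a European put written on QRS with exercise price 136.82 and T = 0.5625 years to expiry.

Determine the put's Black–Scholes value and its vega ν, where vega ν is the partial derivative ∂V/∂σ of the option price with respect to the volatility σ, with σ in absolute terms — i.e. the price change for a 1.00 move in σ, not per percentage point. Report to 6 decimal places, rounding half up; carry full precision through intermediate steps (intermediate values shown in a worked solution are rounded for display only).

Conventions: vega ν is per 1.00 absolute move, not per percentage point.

σ√T = 0.1745·√0.5625 = 0.130875
d₁ = (ln(S/K) + (r+σ²/2)T) / (σ√T) = (ln(167.14/136.82) + (0.0122+0.1745²/2)·0.5625) / 0.130875 = (0.200166 + 0.015427) / 0.130875 = 1.647314
d₂ = d₁ − σ√T = 1.647314 − 0.130875 = 1.516439
e^{−rT} = 0.993161
N(−d₁) = 0.049747,  N(−d₂) = 0.064704
Put price V = K·e^{−rT}·N(−d₂) − S·N(−d₁) = 8.792282 − 8.314673 = 0.477609
φ(d₁) = (1/√(2π))·e^{−d₁²/2} = 0.102719
ν = S·φ(d₁)·√T = 12.876313

price = 0.477609
ν = 12.876313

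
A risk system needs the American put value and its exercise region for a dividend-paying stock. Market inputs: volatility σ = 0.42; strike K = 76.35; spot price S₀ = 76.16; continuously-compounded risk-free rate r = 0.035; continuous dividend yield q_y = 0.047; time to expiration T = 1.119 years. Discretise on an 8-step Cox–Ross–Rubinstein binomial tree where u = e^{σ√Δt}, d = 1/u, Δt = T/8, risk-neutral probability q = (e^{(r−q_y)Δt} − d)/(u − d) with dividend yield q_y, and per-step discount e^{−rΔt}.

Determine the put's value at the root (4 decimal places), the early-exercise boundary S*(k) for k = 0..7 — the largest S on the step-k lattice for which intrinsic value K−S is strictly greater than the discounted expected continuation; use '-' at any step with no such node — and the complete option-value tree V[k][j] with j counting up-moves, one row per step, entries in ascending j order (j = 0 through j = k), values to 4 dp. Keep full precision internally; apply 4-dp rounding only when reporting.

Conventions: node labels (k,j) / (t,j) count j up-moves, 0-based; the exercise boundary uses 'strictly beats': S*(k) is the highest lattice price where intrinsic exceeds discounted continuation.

price = 13.0949
boundary = - - - - 40.6305 47.5413 40.6305 47.5413
tree:
13.0949
17.6768 7.7588
23.1569 11.3163 3.5896
29.3140 16.0462 5.7841 1.0050
35.7195 21.9725 9.1346 1.8411 0.0164
41.6257 28.8087 14.0371 3.3725 0.0302 0.0000
46.6734 35.7195 20.7385 6.1774 0.0558 0.0000 0.0000
50.9873 41.6257 28.8087 11.3145 0.1030 0.0000 0.0000 0.0000
54.6741 46.6734 35.7195 20.7225 0.1900 0.0000 0.0000 0.0000 0.0000

Δt=0.13987  u=1.17009  d=0.85464  q=0.45549  discount=0.99512
step 8 (expiry): payoffs max(K−S,0) = 54.6741 46.6734 35.7195 20.7225 0.1900 0.0000 0.0000 0.0000 0.0000
step 7: (k=7,j=0): S=25.3627, K−S=50.9873, hold=50.7806 ⇒ V=50.9873 exercise | (k=7,j=1): S=34.7243, K−S=41.6257, hold=41.4804 ⇒ V=41.6257 exercise | (k=7,j=2): S=47.5413, K−S=28.8087, hold=28.7474 ⇒ V=28.8087 exercise | (k=7,j=3): S=65.0891, K−S=11.2609, hold=11.3145 ⇒ V=11.3145 continue | (k=7,j=4): S=89.1139, K−S=0.0000, hold=0.1030 ⇒ V=0.1030 continue | (k=7,j=5): S=122.0065, K−S=0.0000, hold=0.0000 ⇒ V=0.0000 continue | (k=7,j=6): S=167.0400, K−S=0.0000, hold=0.0000 ⇒ V=0.0000 continue | (k=7,j=7): S=228.6957, K−S=0.0000, hold=0.0000 ⇒ V=0.0000 continue  boundary S*=47.5413
step 6: (k=6,j=0): S=29.6766, K−S=46.6734, hold=46.4950 ⇒ V=46.6734 exercise | (k=6,j=1): S=40.6305, K−S=35.7195, hold=35.6129 ⇒ V=35.7195 exercise | (k=6,j=2): S=55.6275, K−S=20.7225, hold=20.7385 ⇒ V=20.7385 continue | (k=6,j=3): S=76.1600, K−S=0.1900, hold=6.1774 ⇒ V=6.1774 continue | (k=6,j=4): S=104.2712, K−S=0.0000, hold=0.0558 ⇒ V=0.0558 continue | (k=6,j=5): S=142.7585, K−S=0.0000, hold=0.0000 ⇒ V=0.0000 continue | (k=6,j=6): S=195.4516, K−S=0.0000, hold=0.0000 ⇒ V=0.0000 continue  boundary S*=40.6305
step 5: (k=5,j=0): S=34.7243, K−S=41.6257, hold=41.4804 ⇒ V=41.6257 exercise | (k=5,j=1): S=47.5413, K−S=28.8087, hold=28.7546 ⇒ V=28.8087 exercise | (k=5,j=2): S=65.0891, K−S=11.2609, hold=14.0371 ⇒ V=14.0371 continue | (k=5,j=3): S=89.1139, K−S=0.0000, hold=3.3725 ⇒ V=3.3725 continue | (k=5,j=4): S=122.0065, K−S=0.0000, hold=0.0302 ⇒ V=0.0302 continue | (k=5,j=5): S=167.0400, K−S=0.0000, hold=0.0000 ⇒ V=0.0000 continue  boundary S*=47.5413
step 4: (k=4,j=0): S=40.6305, K−S=35.7195, hold=35.6129 ⇒ V=35.7195 exercise | (k=4,j=1): S=55.6275, K−S=20.7225, hold=21.9725 ⇒ V=21.9725 continue | (k=4,j=2): S=76.1600, K−S=0.1900, hold=9.1346 ⇒ V=9.1346 continue | (k=4,j=3): S=104.2712, K−S=0.0000, hold=1.8411 ⇒ V=1.8411 continue | (k=4,j=4): S=142.7585, K−S=0.0000, hold=0.0164 ⇒ V=0.0164 continue  boundary S*=40.6305
step 3: (k=3,j=0): S=47.5413, K−S=28.8087, hold=29.3140 ⇒ V=29.3140 continue | (k=3,j=1): S=65.0891, K−S=11.2609, hold=16.0462 ⇒ V=16.0462 continue | (k=3,j=2): S=89.1139, K−S=0.0000, hold=5.7841 ⇒ V=5.7841 continue | (k=3,j=3): S=122.0065, K−S=0.0000, hold=1.0050 ⇒ V=1.0050 continue  boundary S*=-
step 2: (k=2,j=0): S=55.6275, K−S=20.7225, hold=23.1569 ⇒ V=23.1569 continue | (k=2,j=1): S=76.1600, K−S=0.1900, hold=11.3163 ⇒ V=11.3163 continue | (k=2,j=2): S=104.2712, K−S=0.0000, hold=3.5896 ⇒ V=3.5896 continue  boundary S*=-
step 1: (k=1,j=0): S=65.0891, K−S=11.2609, hold=17.6768 ⇒ V=17.6768 continue | (k=1,j=1): S=89.1139, K−S=0.0000, hold=7.7588 ⇒ V=7.7588 continue  boundary S*=-
step 0: (k=0,j=0): S=76.1600, K−S=0.1900, hold=13.0949 ⇒ V=13.0949 continue  boundary S*=-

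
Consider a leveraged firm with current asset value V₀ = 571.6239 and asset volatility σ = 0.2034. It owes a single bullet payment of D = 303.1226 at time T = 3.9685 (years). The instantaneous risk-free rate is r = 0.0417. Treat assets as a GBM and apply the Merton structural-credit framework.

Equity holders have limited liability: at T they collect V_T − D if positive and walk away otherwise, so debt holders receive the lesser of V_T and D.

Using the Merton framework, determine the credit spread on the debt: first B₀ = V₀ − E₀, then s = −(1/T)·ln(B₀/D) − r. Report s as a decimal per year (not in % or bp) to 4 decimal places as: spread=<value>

Work the structural quantities from V₀ = 571.6239 against face 303.1226:
d₁ = [ln(V₀/D) + (r + σ²/2)T] / (σ√T)
   = [ln(571.6239/303.1226) + (0.0417 + 0.5·0.2034²)·3.9685] / (0.2034·√3.9685)
   = [0.634344 + 0.247578] / 0.405195 = 2.176537
d₂ = d₁ − σ√T = 2.176537 − 0.405195 = 1.771342
N(d₁) = 0.985242,  N(d₂) = 0.961748,  e^(−rT) = 0.847481
E₀ = V₀·N(d₁) − D·e^(−rT)·N(d₂)
   = 571.6239·0.985242 − 303.1226·0.847481·0.961748 = 316.123940
B₀ = V₀ − E₀ = 571.6239 − 316.123940 = 255.499960
spread = −(1/T)·ln(B₀/D) − r = −(1/3.9685)·ln(255.499960/303.1226) − 0.0417 = 0.00136793

spread=0.0014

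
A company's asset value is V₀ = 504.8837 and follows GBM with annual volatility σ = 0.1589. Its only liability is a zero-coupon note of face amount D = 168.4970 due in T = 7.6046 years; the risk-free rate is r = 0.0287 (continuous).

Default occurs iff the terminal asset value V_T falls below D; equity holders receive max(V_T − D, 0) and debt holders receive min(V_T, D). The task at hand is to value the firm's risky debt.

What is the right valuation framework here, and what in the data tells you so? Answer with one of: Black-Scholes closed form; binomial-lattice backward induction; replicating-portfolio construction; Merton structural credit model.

Key observation: the data describe a firm's assets (V₀ = 504.8837, GBM) and a single zero-coupon debt of face 168.4970, so credit quantities follow from equity-as-call in the structural model.

framework: Merton structural credit model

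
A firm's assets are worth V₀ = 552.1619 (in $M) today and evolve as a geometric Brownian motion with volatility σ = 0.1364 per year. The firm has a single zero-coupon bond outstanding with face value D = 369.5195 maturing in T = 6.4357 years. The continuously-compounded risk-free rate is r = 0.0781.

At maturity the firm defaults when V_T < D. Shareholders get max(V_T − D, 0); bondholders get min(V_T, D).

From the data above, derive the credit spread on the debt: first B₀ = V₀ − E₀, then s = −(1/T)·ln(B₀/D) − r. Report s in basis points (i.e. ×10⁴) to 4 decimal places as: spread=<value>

With assets at 552.1619 and a single debt payment of 369.5195 at 6.4357 years:
d₁ = [ln(V₀/D) + (r + σ²/2)T] / (σ√T)
   = [ln(552.1619/369.5195) + (0.0781 + 0.5·0.1364²)·6.4357] / (0.1364·√6.4357)
   = [0.401638 + 0.562496] / 0.346029 = 2.786282
d₂ = d₁ − σ√T = 2.786282 − 0.346029 = 2.440253
N(d₁) = 0.997334,  N(d₂) = 0.992662,  e^(−rT) = 0.604939
E₀ = V₀·N(d₁) − D·e^(−rT)·N(d₂)
   = 552.1619·0.997334 − 369.5195·0.604939·0.992662 = 328.793713
B₀ = V₀ − E₀ = 552.1619 − 328.793713 = 223.368187
spread = −(1/T)·ln(B₀/D) − r = −(1/6.4357)·ln(223.368187/369.5195) − 0.0781 = 0.00011714
in basis points: 0.00011714 × 10⁴ = 1.1714 bp

spread=1.1714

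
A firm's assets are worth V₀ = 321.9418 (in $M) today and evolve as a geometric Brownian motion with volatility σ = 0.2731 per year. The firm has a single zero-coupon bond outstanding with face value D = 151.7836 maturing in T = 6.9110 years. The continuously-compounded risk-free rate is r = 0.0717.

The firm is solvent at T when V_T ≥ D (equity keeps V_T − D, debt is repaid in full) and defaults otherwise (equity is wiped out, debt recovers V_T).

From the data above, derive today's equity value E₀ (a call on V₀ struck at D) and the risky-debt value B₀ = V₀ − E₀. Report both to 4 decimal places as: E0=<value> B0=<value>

E0=231.4353 B0=90.5065

Equity is a call on the firm's assets struck at D = 151.7836:
d₁ = [ln(V₀/D) + (r + σ²/2)T] / (σ√T)
   = [ln(321.9418/151.7836) + (0.0717 + 0.5·0.2731²)·6.9110] / (0.2731·√6.9110)
   = [0.751915 + 0.753242] / 0.717947 = 2.096475
d₂ = d₁ − σ√T = 2.096475 − 0.717947 = 1.378529
N(d₁) = 0.981980,  N(d₂) = 0.915980,  e^(−rT) = 0.609255
E₀ = V₀·N(d₁) − D·e^(−rT)·N(d₂)
   = 321.9418·0.981980 − 151.7836·0.609255·0.915980 = 231.435259
B₀ = V₀ − E₀ = 321.9418 − 231.435259 = 90.506541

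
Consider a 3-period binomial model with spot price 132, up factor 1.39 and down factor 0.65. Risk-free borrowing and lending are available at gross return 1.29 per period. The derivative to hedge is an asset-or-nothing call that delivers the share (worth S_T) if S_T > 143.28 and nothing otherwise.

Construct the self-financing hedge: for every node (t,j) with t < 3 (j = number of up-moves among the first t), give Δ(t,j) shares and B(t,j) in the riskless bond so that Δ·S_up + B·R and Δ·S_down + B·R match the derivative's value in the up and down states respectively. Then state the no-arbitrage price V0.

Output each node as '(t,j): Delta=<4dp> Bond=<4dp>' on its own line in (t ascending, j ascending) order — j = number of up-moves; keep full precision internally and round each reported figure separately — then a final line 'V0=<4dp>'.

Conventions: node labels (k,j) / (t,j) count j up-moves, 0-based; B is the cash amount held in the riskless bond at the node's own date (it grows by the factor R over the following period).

(0,0): Delta=1.1068 Bond=-15.8554
(1,0): Delta=1.7505 Bond=-75.6776
(1,1): Delta=1.0598 Bond=-11.8246
(2,0): Delta=0.0000 Bond=0.0000
(2,1): Delta=1.8784 Bond=-112.8779
(2,2): Delta=1.0000 Bond=0.0000
V0=130.2473

No-arbitrage ⇒ martingale measure with p* = (R−d)/(u−d) = 0.8649.
Expiry values: V(3,0)=0.0000, V(3,1)=0.0000, V(3,2)=165.7742, V(3,3)=354.5017
(2,0): S=55.7700. Δ = (V_up−V_dn)/(S_up−S_dn) = (0.0000−0.0000)/(77.5203−36.2505) = 0.0000. V = [p*·0.0000 + (1−p*)·0.0000]/1.29 = 0.0000. B = V − Δ·S = 0.0000.
(2,1): S=119.2620. Δ = (V_up−V_dn)/(S_up−S_dn) = (165.7742−0.0000)/(165.7742−77.5203) = 1.8784. V = [p*·165.7742 + (1−p*)·0.0000]/1.29 = 111.1413. B = V − Δ·S = -112.8779.
(2,2): S=255.0372. Δ = (V_up−V_dn)/(S_up−S_dn) = (354.5017−165.7742)/(354.5017−165.7742) = 1.0000. V = [p*·354.5017 + (1−p*)·165.7742]/1.29 = 255.0372. B = V − Δ·S = 0.0000.
(1,0): S=85.8000. Δ = (V_up−V_dn)/(S_up−S_dn) = (111.1413−0.0000)/(119.2620−55.7700) = 1.7505. V = [p*·111.1413 + (1−p*)·0.0000]/1.29 = 74.5133. B = V − Δ·S = -75.6776.
(1,1): S=183.4800. Δ = (V_up−V_dn)/(S_up−S_dn) = (255.0372−111.1413)/(255.0372−119.2620) = 1.0598. V = [p*·255.0372 + (1−p*)·111.1413]/1.29 = 182.6293. B = V − Δ·S = -11.8246.
(0,0): S=132.0000. Δ = (V_up−V_dn)/(S_up−S_dn) = (182.6293−74.5133)/(183.4800−85.8000) = 1.1068. V = [p*·182.6293 + (1−p*)·74.5133]/1.29 = 130.2473. B = V − Δ·S = -15.8554.
Verification: the root portfolio costs Δ(0,0)·S0 + B(0,0) = 130.2473, matching V0.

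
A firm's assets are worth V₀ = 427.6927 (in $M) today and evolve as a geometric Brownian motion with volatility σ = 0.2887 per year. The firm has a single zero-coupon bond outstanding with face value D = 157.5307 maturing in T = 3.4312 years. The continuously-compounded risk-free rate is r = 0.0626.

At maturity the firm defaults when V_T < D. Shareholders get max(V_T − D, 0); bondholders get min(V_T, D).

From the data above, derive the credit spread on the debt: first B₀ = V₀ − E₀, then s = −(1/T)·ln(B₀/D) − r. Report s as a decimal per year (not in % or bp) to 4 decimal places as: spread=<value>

Apply the equity-as-call identities (strike 157.5307, horizon 3.4312 years):
d₁ = [ln(V₀/D) + (r + σ²/2)T] / (σ√T)
   = [ln(427.6927/157.5307) + (0.0626 + 0.5·0.2887²)·3.4312] / (0.2887·√3.4312)
   = [0.998785 + 0.357784] / 0.534773 = 2.536717
d₂ = d₁ − σ√T = 2.536717 − 0.534773 = 2.001944
N(d₁) = 0.994405,  N(d₂) = 0.977355,  e^(−rT) = 0.806708
E₀ = V₀·N(d₁) − D·e^(−rT)·N(d₂)
   = 427.6927·0.994405 − 157.5307·0.806708·0.977355 = 301.096297
B₀ = V₀ − E₀ = 427.6927 − 301.096297 = 126.596403
spread = −(1/T)·ln(B₀/D) − r = −(1/3.4312)·ln(126.596403/157.5307) − 0.0626 = 0.00111423

spread=0.0011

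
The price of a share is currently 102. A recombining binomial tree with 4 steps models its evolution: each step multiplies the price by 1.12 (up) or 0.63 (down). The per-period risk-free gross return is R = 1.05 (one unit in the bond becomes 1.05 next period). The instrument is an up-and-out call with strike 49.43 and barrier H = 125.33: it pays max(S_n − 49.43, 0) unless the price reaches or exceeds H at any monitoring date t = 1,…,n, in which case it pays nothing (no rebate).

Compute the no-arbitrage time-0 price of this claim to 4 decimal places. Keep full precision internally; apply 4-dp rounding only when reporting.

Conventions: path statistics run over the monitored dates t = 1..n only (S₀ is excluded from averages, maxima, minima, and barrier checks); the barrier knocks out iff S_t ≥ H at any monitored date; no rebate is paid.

price = 6.1304

Risk-neutral up-probability p* = (R−d)/(u−d) = (1.05−0.63)/(1.12−0.63) = 0.8571; the claim prices as the p*-weighted sum of path payoffs discounted by R^4.
Enumerate all 2^4 = 16 price paths (U = up ×1.12, D = down ×0.63); each path with k up-moves has probability p*^k·(1−p*)^(4−k).
DDDD: M=64.2600, payoff=0.0000, prob=0.000416
UDDD: M=114.2400, payoff=0.0000, prob=0.002499
DUDD: M=71.9712, payoff=0.0000, prob=0.002499
UUDD: M=127.9488, payoff=0.0000, prob=0.014994
DDUD: M=64.2600, payoff=0.0000, prob=0.002499
UDUD: M=114.2400, payoff=1.3529, prob=0.014994
DUUD: M=80.6077, payoff=1.3529, prob=0.014994
UUUD: M=143.3027, payoff=0.0000, prob=0.089963
DDDU: M=64.2600, payoff=0.0000, prob=0.002499
UDDU: M=114.2400, payoff=1.3529, prob=0.014994
DUDU: M=71.9712, payoff=1.3529, prob=0.014994
UUDU: M=127.9488, payoff=0.0000, prob=0.089963
DDUU: M=64.2600, payoff=1.3529, prob=0.014994
UDUU: M=114.2400, payoff=40.8507, prob=0.089963
DUUU: M=90.2807, payoff=40.8507, prob=0.089963
UUUU: M=160.4990, payoff=0.0000, prob=0.539775
Price = Σ prob·payoff / R^4 = 7.451482 / 1.215506 = 6.1304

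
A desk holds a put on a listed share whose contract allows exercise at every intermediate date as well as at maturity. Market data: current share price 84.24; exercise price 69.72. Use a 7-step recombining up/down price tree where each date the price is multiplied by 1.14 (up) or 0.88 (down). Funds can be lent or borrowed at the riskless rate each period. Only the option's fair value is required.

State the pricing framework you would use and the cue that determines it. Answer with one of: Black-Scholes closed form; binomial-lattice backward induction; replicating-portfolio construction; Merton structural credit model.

framework: binomial-lattice backward induction

Key observation: the put (strike 69.72 on spot 84.24) is American-style on a 7-step discrete price model, so the early-exercise decision at every node requires stepwise backward valuation — a closed form cannot price the exercise right.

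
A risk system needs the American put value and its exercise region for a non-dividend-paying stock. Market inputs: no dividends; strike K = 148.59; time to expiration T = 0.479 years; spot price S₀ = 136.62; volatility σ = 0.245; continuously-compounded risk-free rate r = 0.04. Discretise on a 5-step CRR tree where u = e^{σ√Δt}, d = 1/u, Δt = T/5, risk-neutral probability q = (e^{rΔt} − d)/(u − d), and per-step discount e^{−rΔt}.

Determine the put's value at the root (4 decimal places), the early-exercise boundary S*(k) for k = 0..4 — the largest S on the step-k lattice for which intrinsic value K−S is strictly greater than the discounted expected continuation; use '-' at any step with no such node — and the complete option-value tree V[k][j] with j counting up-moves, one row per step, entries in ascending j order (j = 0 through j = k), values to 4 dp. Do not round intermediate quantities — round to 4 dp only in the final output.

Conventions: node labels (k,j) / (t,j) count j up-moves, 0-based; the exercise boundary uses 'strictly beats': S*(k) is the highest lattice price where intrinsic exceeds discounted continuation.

price = 15.2580
boundary = - - 117.3946 126.6430 136.6200
tree:
15.2580
22.3588 8.4507
31.1954 13.9131 3.1893
39.7685 21.9470 6.1859 0.2919
47.7154 31.1954 11.9700 0.5936 0.0000
55.0820 39.7685 21.9470 1.2070 0.0000 0.0000

Δt=0.09580, u=1.07878, d=0.92697, q=0.50634, disc=e^(-rΔt)=0.99618
k=5 terminal: V=max(K-S,0) → 55.0820 39.7685 21.9470 1.2070 0.0000 0.0000
k=4: j=0 S=100.8746 intr=47.7154 cont=47.1471 V=47.7154[EX]; j=1 S=117.3946 intr=31.1954 cont=30.6271 V=31.1954[EX]; j=2 S=136.6200 intr=11.9700 cont=11.4017 V=11.9700[EX]; j=3 S=158.9939 intr=0.0000 cont=0.5936 V=0.5936[hold]; j=4 S=185.0320 intr=0.0000 cont=0.0000 V=0.0000[hold]  S*(4)=136.6200
k=3: j=0 S=108.8215 intr=39.7685 cont=39.2002 V=39.7685[EX]; j=1 S=126.6430 intr=21.9470 cont=21.3787 V=21.9470[EX]; j=2 S=147.3830 intr=1.2070 cont=6.1859 V=6.1859[hold]; j=3 S=171.5196 intr=0.0000 cont=0.2919 V=0.2919[hold]  S*(3)=126.6430
k=2: j=0 S=117.3946 intr=31.1954 cont=30.6271 V=31.1954[EX]; j=1 S=136.6200 intr=11.9700 cont=13.9131 V=13.9131[hold]; j=2 S=158.9939 intr=0.0000 cont=3.1893 V=3.1893[hold]  S*(2)=117.3946
k=1: j=0 S=126.6430 intr=21.9470 cont=22.3588 V=22.3588[hold]; j=1 S=147.3830 intr=1.2070 cont=8.4507 V=8.4507[hold]  S*(1)=-
k=0: j=0 S=136.6200 intr=11.9700 cont=15.2580 V=15.2580[hold]  S*(0)=-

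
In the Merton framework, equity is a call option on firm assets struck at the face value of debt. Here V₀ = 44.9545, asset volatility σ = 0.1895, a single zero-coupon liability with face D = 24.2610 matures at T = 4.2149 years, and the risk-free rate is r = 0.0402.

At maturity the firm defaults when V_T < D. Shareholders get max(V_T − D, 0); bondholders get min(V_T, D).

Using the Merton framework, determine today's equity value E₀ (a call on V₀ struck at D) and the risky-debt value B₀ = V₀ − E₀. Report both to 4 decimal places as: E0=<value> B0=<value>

Work the structural quantities from V₀ = 44.9545 against face 24.2610:
d₁ = [ln(V₀/D) + (r + σ²/2)T] / (σ√T)
   = [ln(44.9545/24.2610) + (0.0402 + 0.5·0.1895²)·4.2149] / (0.1895·√4.2149)
   = [0.616781 + 0.245118] / 0.389048 = 2.215406
d₂ = d₁ − σ√T = 2.215406 − 0.389048 = 1.826359
N(d₁) = 0.986634,  N(d₂) = 0.966102,  e^(−rT) = 0.844138
E₀ = V₀·N(d₁) − D·e^(−rT)·N(d₂)
   = 44.9545·0.986634 − 24.2610·0.844138·0.966102 = 24.568217
B₀ = V₀ − E₀ = 44.9545 − 24.568217 = 20.386283

E0=24.5682 B0=20.3863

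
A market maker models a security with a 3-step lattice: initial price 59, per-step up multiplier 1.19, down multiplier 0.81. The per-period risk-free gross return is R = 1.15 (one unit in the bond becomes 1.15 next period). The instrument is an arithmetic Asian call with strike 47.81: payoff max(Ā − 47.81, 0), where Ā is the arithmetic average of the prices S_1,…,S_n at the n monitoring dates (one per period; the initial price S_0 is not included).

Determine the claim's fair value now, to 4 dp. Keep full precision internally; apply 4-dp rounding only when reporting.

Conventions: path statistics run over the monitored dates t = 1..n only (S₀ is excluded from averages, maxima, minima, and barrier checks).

Under the martingale measure an up-move has probability p* = 0.8947; value the claim as the probability-weighted average of per-path payoffs, discounted 3 periods at R = 1.15.
Enumerate all 2^3 = 8 price paths (U = up ×1.19, D = down ×0.81); each path with k up-moves has probability p*^k·(1−p*)^(3−k).
DDD: Ā=39.2850, payoff=0.0000, prob=0.001166
UDD: Ā=57.7150, payoff=9.9050, prob=0.009914
DUD: Ā=50.2416, payoff=2.4316, prob=0.009914
UUD: Ā=73.8118, payoff=26.0018, prob=0.084269
DDU: Ā=44.1882, payoff=0.0000, prob=0.009914
UDU: Ā=64.9185, payoff=17.1085, prob=0.084269
DUU: Ā=57.4452, payoff=9.6352, prob=0.084269
UUU: Ā=84.3948, payoff=36.5848, prob=0.716285
Price = Σ prob·payoff / R^3 = 30.772224 / 1.520875 = 20.2332

price = 20.2332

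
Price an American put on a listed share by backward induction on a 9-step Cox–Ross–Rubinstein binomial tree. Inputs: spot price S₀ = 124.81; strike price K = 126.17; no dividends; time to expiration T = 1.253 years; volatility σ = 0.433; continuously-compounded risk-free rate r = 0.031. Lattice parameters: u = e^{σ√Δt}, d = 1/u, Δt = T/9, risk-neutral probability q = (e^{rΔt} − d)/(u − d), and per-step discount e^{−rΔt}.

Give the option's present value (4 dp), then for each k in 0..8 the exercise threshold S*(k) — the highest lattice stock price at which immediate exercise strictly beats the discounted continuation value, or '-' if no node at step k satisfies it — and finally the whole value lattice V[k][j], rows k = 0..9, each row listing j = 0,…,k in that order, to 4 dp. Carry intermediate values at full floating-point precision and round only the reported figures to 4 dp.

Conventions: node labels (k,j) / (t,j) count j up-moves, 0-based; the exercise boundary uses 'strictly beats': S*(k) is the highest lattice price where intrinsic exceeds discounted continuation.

params: Δt=0.13922 u=1.17535 d=0.85081 q=0.47302 e^(-rΔt)=0.99569
t_9 payoffs: 97.0121 85.8902 70.5258 49.3010 19.9800 0.0000 0.0000 0.0000 0.0000 0.0000
t_8: node(8,0) S=34.2706 payoff=91.8994 vs cont=91.3560 → 91.8994 [stop]  node(8,1) S=47.3428 payoff=78.8272 vs cont=78.2839 → 78.8272 [stop]  node(8,2) S=65.4012 payoff=60.7688 vs cont=60.2255 → 60.7688 [stop]  node(8,3) S=90.3478 payoff=35.8222 vs cont=35.2789 → 35.8222 [stop]  node(8,4) S=124.8100 payoff=1.3600 vs cont=10.4837 → 10.4837 [wait]  node(8,5) S=172.4175 payoff=0.0000 vs cont=0.0000 → 0.0000 [wait]  node(8,6) S=238.1844 payoff=0.0000 vs cont=0.0000 → 0.0000 [wait]  node(8,7) S=329.0373 payoff=0.0000 vs cont=0.0000 → 0.0000 [wait]  node(8,8) S=454.5452 payoff=0.0000 vs cont=0.0000 → 0.0000 [wait]  ⇒ S*(8)=90.3478
t_7: node(7,0) S=40.2798 payoff=85.8902 vs cont=85.3468 → 85.8902 [stop]  node(7,1) S=55.6442 payoff=70.5258 vs cont=69.9825 → 70.5258 [stop]  node(7,2) S=76.8690 payoff=49.3010 vs cont=48.7576 → 49.3010 [stop]  node(7,3) S=106.1900 payoff=19.9800 vs cont=23.7338 → 23.7338 [wait]  node(7,4) S=146.6950 payoff=0.0000 vs cont=5.5008 → 5.5008 [wait]  node(7,5) S=202.6503 payoff=0.0000 vs cont=0.0000 → 0.0000 [wait]  node(7,6) S=279.9492 payoff=0.0000 vs cont=0.0000 → 0.0000 [wait]  node(7,7) S=386.7329 payoff=0.0000 vs cont=0.0000 → 0.0000 [wait]  ⇒ S*(7)=76.8690
t_6: node(6,0) S=47.3428 payoff=78.8272 vs cont=78.2839 → 78.8272 [stop]  node(6,1) S=65.4012 payoff=60.7688 vs cont=60.2255 → 60.7688 [stop]  node(6,2) S=90.3478 payoff=35.8222 vs cont=37.0468 → 37.0468 [wait]  node(6,3) S=124.8100 payoff=1.3600 vs cont=15.0441 → 15.0441 [wait]  node(6,4) S=172.4175 payoff=0.0000 vs cont=2.8863 → 2.8863 [wait]  node(6,5) S=238.1844 payoff=0.0000 vs cont=0.0000 → 0.0000 [wait]  node(6,6) S=329.0373 payoff=0.0000 vs cont=0.0000 → 0.0000 [wait]  ⇒ S*(6)=65.4012
t_5: node(5,0) S=55.6442 payoff=70.5258 vs cont=69.9825 → 70.5258 [stop]  node(5,1) S=76.8690 payoff=49.3010 vs cont=49.3344 → 49.3344 [wait]  node(5,2) S=106.1900 payoff=19.9800 vs cont=26.5243 → 26.5243 [wait]  node(5,3) S=146.6950 payoff=0.0000 vs cont=9.2532 → 9.2532 [wait]  node(5,4) S=202.6503 payoff=0.0000 vs cont=1.5145 → 1.5145 [wait]  node(5,5) S=279.9492 payoff=0.0000 vs cont=0.0000 → 0.0000 [wait]  ⇒ S*(5)=55.6442
t_4: node(4,0) S=65.4012 payoff=60.7688 vs cont=60.2412 → 60.7688 [stop]  node(4,1) S=90.3478 payoff=35.8222 vs cont=38.3786 → 38.3786 [wait]  node(4,2) S=124.8100 payoff=1.3600 vs cont=18.2756 → 18.2756 [wait]  node(4,3) S=172.4175 payoff=0.0000 vs cont=5.5685 → 5.5685 [wait]  node(4,4) S=238.1844 payoff=0.0000 vs cont=0.7947 → 0.7947 [wait]  ⇒ S*(4)=65.4012
t_3: node(3,0) S=76.8690 payoff=49.3010 vs cont=49.9616 → 49.9616 [wait]  node(3,1) S=106.1900 payoff=19.9800 vs cont=28.7451 → 28.7451 [wait]  node(3,2) S=146.6950 payoff=0.0000 vs cont=12.2120 → 12.2120 [wait]  node(3,3) S=202.6503 payoff=0.0000 vs cont=3.2961 → 3.2961 [wait]  ⇒ S*(3)=-
t_2: node(2,0) S=90.3478 payoff=35.8222 vs cont=39.7537 → 39.7537 [wait]  node(2,1) S=124.8100 payoff=1.3600 vs cont=20.8344 → 20.8344 [wait]  node(2,2) S=172.4175 payoff=0.0000 vs cont=7.9601 → 7.9601 [wait]  ⇒ S*(2)=-
t_1: node(1,0) S=106.1900 payoff=19.9800 vs cont=30.6718 → 30.6718 [wait]  node(1,1) S=146.6950 payoff=0.0000 vs cont=14.6811 → 14.6811 [wait]  ⇒ S*(1)=-
t_0: node(0,0) S=124.8100 payoff=1.3600 vs cont=23.0083 → 23.0083 [wait]  ⇒ S*(0)=-

price = 23.0083
boundary = - - - - 65.4012 55.6442 65.4012 76.8690 90.3478
tree:
23.0083
30.6718 14.6811
39.7537 20.8344 7.9601
49.9616 28.7451 12.2120 3.2961
60.7688 38.3786 18.2756 5.5685 0.7947
70.5258 49.3344 26.5243 9.2532 1.5145 0.0000
78.8272 60.7688 37.0468 15.0441 2.8863 0.0000 0.0000
85.8902 70.5258 49.3010 23.7338 5.5008 0.0000 0.0000 0.0000
91.8994 78.8272 60.7688 35.8222 10.4837 0.0000 0.0000 0.0000 0.0000
97.0121 85.8902 70.5258 49.3010 19.9800 0.0000 0.0000 0.0000 0.0000 0.0000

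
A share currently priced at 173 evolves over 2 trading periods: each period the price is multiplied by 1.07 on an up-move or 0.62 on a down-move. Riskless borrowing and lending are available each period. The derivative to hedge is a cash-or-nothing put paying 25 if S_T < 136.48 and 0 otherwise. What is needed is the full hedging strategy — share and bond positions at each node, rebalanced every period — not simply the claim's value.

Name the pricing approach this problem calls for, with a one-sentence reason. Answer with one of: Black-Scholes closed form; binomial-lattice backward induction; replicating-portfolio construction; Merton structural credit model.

Key observation: since the answer must list Δ and B at each node of the 1.07/0.62 lattice on 173, the replicating-portfolio method — solving the two-state system at every node — is the one that applies.

framework: replicating-portfolio construction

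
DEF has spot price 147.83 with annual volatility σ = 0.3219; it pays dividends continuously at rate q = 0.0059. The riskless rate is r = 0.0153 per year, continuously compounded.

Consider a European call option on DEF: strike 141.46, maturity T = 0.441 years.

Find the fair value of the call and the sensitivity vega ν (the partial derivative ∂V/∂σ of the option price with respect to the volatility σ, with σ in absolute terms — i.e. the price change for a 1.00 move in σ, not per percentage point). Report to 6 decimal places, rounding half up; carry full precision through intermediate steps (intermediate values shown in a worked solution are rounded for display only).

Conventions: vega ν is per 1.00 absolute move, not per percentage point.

σ√T = 0.3219·√0.441 = 0.213767
d₁ = (ln(S/K) + (r−q+σ²/2)T) / (σ√T) = (ln(147.83/141.46) + (0.0153−0.0059+0.3219²/2)·0.441) / 0.213767 = (0.044046 + 0.026994) / 0.213767 = 0.332322
d₂ = d₁ − σ√T = 0.332322 − 0.213767 = 0.118556
e^{−rT} = 0.993275
e^{−qT} = 0.997401
N(d₁) = 0.630177,  N(d₂) = 0.547186
Call price V = S·e^{−qT}·N(d₁) − K·e^{−rT}·N(d₂) = 92.917003 − 76.884454 = 16.032549
φ(d₁) = (1/√(2π))·e^{−d₁²/2} = 0.377510
ν = S·e^{−qT}·φ(d₁)·√T = 36.964140

price = 16.032549
ν = 36.964140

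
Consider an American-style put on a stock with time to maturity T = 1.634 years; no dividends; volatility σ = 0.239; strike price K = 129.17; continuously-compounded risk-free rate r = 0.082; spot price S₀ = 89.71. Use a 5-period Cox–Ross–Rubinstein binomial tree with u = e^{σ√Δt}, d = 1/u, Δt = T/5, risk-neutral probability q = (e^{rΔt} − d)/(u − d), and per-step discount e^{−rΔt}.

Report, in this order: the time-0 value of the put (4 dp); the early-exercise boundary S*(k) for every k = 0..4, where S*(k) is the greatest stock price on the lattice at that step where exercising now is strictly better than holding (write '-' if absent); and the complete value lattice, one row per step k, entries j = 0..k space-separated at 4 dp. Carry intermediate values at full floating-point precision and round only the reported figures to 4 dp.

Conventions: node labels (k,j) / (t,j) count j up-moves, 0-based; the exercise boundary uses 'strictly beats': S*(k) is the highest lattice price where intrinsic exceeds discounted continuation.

price = 39.4600
boundary = 89.7100 102.8437 89.7100 102.8437 117.9001
tree:
39.4600
50.9164 26.3263
60.9098 39.4600 13.7750
69.6270 50.9164 26.3263 4.7730
77.2309 60.9098 39.4600 11.2699 0.0000
83.8638 69.6270 50.9164 26.3263 0.0000 0.0000

params: Δt=0.32680 u=1.14640 d=0.87229 q=0.56498 e^(-rΔt)=0.97356
t_5 payoffs: 83.8638 69.6270 50.9164 26.3263 0.0000 0.0000
t_4: node(4,0) S=51.9391 payoff=77.2309 vs cont=73.8155 → 77.2309 [stop]  node(4,1) S=68.2602 payoff=60.9098 vs cont=57.4943 → 60.9098 [stop]  node(4,2) S=89.7100 payoff=39.4600 vs cont=36.0445 → 39.4600 [stop]  node(4,3) S=117.9001 payoff=11.2699 vs cont=11.1496 → 11.2699 [stop]  node(4,4) S=154.9486 payoff=0.0000 vs cont=0.0000 → 0.0000 [wait]  ⇒ S*(4)=117.9001
t_3: node(3,0) S=59.5430 payoff=69.6270 vs cont=66.2115 → 69.6270 [stop]  node(3,1) S=78.2536 payoff=50.9164 vs cont=47.5009 → 50.9164 [stop]  node(3,2) S=102.8437 payoff=26.3263 vs cont=22.9109 → 26.3263 [stop]  node(3,3) S=135.1608 payoff=0.0000 vs cont=4.7730 → 4.7730 [wait]  ⇒ S*(3)=102.8437
t_2: node(2,0) S=68.2602 payoff=60.9098 vs cont=57.4943 → 60.9098 [stop]  node(2,1) S=89.7100 payoff=39.4600 vs cont=36.0445 → 39.4600 [stop]  node(2,2) S=117.9001 payoff=11.2699 vs cont=13.7750 → 13.7750 [wait]  ⇒ S*(2)=89.7100
t_1: node(1,0) S=78.2536 payoff=50.9164 vs cont=47.5009 → 50.9164 [stop]  node(1,1) S=102.8437 payoff=26.3263 vs cont=24.2888 → 26.3263 [stop]  ⇒ S*(1)=102.8437
t_0: node(0,0) S=89.7100 payoff=39.4600 vs cont=36.0445 → 39.4600 [stop]  ⇒ S*(0)=89.7100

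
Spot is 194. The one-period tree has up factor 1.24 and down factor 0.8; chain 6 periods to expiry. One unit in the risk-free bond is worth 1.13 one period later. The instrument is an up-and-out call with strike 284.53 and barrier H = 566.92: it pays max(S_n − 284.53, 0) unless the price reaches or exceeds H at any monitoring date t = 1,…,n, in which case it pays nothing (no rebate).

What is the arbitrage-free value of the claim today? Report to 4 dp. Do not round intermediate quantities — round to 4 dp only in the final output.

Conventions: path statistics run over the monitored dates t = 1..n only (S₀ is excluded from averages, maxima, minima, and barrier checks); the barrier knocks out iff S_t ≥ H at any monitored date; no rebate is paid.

price = 25.5703

Set p* = 0.7500 (from d < R < u); the path-dependent value is the discounted p*-expectation over all price paths.
Enumerate all 2^6 = 64 price paths (U = up ×1.24, D = down ×0.8); each path with k up-moves has probability p*^k·(1−p*)^(6−k).
DDDDDD: M=155.2000, payoff=0.0000, prob=0.000244
UDDDDD: M=240.5600, payoff=0.0000, prob=0.000732
DUDDDD: M=192.4480, payoff=0.0000, prob=0.000732
UUDDDD: M=298.2944, payoff=0.0000, prob=0.002197
DDUDDD: M=155.2000, payoff=0.0000, prob=0.000732
UDUDDD: M=240.5600, payoff=0.0000, prob=0.002197
DUUDDD: M=238.6355, payoff=0.0000, prob=0.002197
UUUDDD: M=369.8851, payoff=0.0000, prob=0.006592
DDDUDD: M=155.2000, payoff=0.0000, prob=0.000732
UDDUDD: M=240.5600, payoff=0.0000, prob=0.002197
DUDUDD: M=192.4480, payoff=0.0000, prob=0.002197
UUDUDD: M=298.2944, payoff=0.0000, prob=0.006592
DDUUDD: M=190.9084, payoff=0.0000, prob=0.002197
UDUUDD: M=295.9080, payoff=0.0000, prob=0.006592
DUUUDD: M=295.9080, payoff=0.0000, prob=0.006592
UUUUDD: M=458.6575, payoff=9.0108, prob=0.019775
DDDDUD: M=155.2000, payoff=0.0000, prob=0.000732
UDDDUD: M=240.5600, payoff=0.0000, prob=0.002197
DUDDUD: M=192.4480, payoff=0.0000, prob=0.002197
UUDDUD: M=298.2944, payoff=0.0000, prob=0.006592
DDUDUD: M=155.2000, payoff=0.0000, prob=0.002197
UDUDUD: M=240.5600, payoff=0.0000, prob=0.006592
DUUDUD: M=238.6355, payoff=0.0000, prob=0.006592
UUUDUD: M=369.8851, payoff=9.0108, prob=0.019775
DDDUUD: M=155.2000, payoff=0.0000, prob=0.002197
UDDUUD: M=240.5600, payoff=0.0000, prob=0.006592
DUDUUD: M=236.7264, payoff=0.0000, prob=0.006592
UUDUUD: M=366.9260, payoff=9.0108, prob=0.019775
DDUUUD: M=236.7264, payoff=0.0000, prob=0.006592
UDUUUD: M=366.9260, payoff=9.0108, prob=0.019775
DUUUUD: M=366.9260, payoff=9.0108, prob=0.019775
UUUUUD: M=568.7353, payoff=0.0000, prob=0.059326
DDDDDU: M=155.2000, payoff=0.0000, prob=0.000732
UDDDDU: M=240.5600, payoff=0.0000, prob=0.002197
DUDDDU: M=192.4480, payoff=0.0000, prob=0.002197
UUDDDU: M=298.2944, payoff=0.0000, prob=0.006592
DDUDDU: M=155.2000, payoff=0.0000, prob=0.002197
UDUDDU: M=240.5600, payoff=0.0000, prob=0.006592
DUUDDU: M=238.6355, payoff=0.0000, prob=0.006592
UUUDDU: M=369.8851, payoff=9.0108, prob=0.019775
DDDUDU: M=155.2000, payoff=0.0000, prob=0.002197
UDDUDU: M=240.5600, payoff=0.0000, prob=0.006592
DUDUDU: M=192.4480, payoff=0.0000, prob=0.006592
UUDUDU: M=298.2944, payoff=9.0108, prob=0.019775
DDUUDU: M=190.9084, payoff=0.0000, prob=0.006592
UDUUDU: M=295.9080, payoff=9.0108, prob=0.019775
DUUUDU: M=295.9080, payoff=9.0108, prob=0.019775
UUUUDU: M=458.6575, payoff=170.4582, prob=0.059326
DDDDUU: M=155.2000, payoff=0.0000, prob=0.002197
UDDDUU: M=240.5600, payoff=0.0000, prob=0.006592
DUDDUU: M=192.4480, payoff=0.0000, prob=0.006592
UUDDUU: M=298.2944, payoff=9.0108, prob=0.019775
DDUDUU: M=189.3811, payoff=0.0000, prob=0.006592
UDUDUU: M=293.5408, payoff=9.0108, prob=0.019775
DUUDUU: M=293.5408, payoff=9.0108, prob=0.019775
UUUDUU: M=454.9882, payoff=170.4582, prob=0.059326
DDDUUU: M=189.3811, payoff=0.0000, prob=0.006592
UDDUUU: M=293.5408, payoff=9.0108, prob=0.019775
DUDUUU: M=293.5408, payoff=9.0108, prob=0.019775
UUDUUU: M=454.9882, payoff=170.4582, prob=0.059326
DDUUUU: M=293.5408, payoff=9.0108, prob=0.019775
UDUUUU: M=454.9882, payoff=170.4582, prob=0.059326
DUUUUU: M=454.9882, payoff=170.4582, prob=0.059326
UUUUUU: M=705.2317, payoff=0.0000, prob=0.177979
Price = Σ prob·payoff / R^6 = 53.236041 / 2.081952 = 25.5703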